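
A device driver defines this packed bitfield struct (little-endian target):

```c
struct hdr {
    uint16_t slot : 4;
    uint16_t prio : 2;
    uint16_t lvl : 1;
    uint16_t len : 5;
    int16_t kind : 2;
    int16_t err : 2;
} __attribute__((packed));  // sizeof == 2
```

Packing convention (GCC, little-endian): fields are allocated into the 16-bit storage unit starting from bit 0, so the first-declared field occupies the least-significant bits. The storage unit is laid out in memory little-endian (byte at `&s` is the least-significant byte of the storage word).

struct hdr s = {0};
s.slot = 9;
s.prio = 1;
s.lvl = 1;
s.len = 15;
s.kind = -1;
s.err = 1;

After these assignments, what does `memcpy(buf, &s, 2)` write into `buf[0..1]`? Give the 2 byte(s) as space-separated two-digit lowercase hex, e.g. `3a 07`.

slot (4b) val=9 bits=0x9 at bit 0: 0x0009
prio (2b) val=1 bits=0x1 at bit 4: 0x0019
lvl (1b) val=1 bits=0x1 at bit 6: 0x0059
len (5b) val=15 bits=0xf at bit 7: 0x07d9
kind (2b) val=-1 bits=0x3 at bit 12: 0x37d9
err (2b) val=1 bits=0x1 at bit 14: 0x77d9
word = 0x77d9 → little-endian bytes:
  [0]=0xd9  [1]=0x77

d9 77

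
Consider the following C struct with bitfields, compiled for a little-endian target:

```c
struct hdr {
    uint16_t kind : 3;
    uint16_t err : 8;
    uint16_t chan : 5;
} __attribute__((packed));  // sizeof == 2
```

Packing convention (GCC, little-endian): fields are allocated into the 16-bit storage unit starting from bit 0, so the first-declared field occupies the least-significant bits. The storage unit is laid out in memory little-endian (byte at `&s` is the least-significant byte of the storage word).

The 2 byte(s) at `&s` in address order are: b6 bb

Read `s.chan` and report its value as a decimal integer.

[0]=0xb6 [1]=0xbb (little-endian) → word 0xbbb6
kind:3 @ bit 0 → (0xbbb6>>0)&0x7 = 0x6
err:8 @ bit 3 → (0xbbb6>>3)&0xff = 0x76
chan:5 @ bit 11 → (0xbbb6>>11)&0x1f = 0x17  ←

23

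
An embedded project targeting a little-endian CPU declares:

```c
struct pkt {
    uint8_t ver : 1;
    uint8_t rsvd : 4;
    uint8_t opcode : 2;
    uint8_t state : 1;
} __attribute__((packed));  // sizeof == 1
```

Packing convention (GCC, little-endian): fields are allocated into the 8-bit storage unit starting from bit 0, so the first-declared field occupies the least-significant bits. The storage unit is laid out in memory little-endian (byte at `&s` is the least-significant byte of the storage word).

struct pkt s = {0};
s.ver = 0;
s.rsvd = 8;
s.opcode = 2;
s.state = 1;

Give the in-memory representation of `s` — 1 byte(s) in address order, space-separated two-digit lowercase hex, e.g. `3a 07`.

d0

[0+:1] ver=0 & 0x1 = 0x0; word=0x00
[1+:4] rsvd=8 & 0xf = 0x8; word=0x10
[5+:2] opcode=2 & 0x3 = 0x2; word=0x50
[7+:1] state=1 & 0x1 = 0x1; word=0xd0
word = 0xd0 → little-endian bytes:
  [0]=0xd0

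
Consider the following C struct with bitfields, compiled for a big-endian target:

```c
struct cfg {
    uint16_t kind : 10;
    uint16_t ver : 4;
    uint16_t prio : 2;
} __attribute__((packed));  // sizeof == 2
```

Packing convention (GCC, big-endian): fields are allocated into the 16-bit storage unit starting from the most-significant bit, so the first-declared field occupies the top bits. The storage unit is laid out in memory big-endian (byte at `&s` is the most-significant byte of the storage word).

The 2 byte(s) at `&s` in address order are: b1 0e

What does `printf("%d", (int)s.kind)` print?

708

[0]=0xb1 [1]=0x0e (big-endian) → word 0xb10e
kind [6+:10] = (word>>6) & 0x3ff = 708  ←
ver [2+:4] = (word>>2) & 0xf = 3
prio [0+:2] = (word>>0) & 0x3 = 2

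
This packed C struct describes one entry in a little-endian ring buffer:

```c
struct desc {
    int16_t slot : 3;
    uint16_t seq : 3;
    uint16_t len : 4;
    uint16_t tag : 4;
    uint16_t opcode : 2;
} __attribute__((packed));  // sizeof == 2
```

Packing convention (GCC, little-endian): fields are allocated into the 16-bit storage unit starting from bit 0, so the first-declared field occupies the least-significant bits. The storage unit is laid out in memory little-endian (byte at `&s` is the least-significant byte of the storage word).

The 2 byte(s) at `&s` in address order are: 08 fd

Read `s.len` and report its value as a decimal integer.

4

[0]=0x08 [1]=0xfd (little-endian) → word 0xfd08
slot [0+:3] = (word>>0) & 0x7 = 0
seq [3+:3] = (word>>3) & 0x7 = 1
len [6+:4] = (word>>6) & 0xf = 4  ←
tag [10+:4] = (word>>10) & 0xf = 15
opcode [14+:2] = (word>>14) & 0x3 = 3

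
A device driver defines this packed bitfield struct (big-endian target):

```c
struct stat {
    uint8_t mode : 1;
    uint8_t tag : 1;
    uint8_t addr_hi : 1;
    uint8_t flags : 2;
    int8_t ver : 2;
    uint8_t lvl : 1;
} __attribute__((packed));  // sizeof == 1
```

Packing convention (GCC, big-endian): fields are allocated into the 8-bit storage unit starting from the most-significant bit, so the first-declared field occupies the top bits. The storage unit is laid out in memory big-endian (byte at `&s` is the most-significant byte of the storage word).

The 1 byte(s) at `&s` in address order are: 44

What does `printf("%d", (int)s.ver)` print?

[0]=0x44 (big-endian) → word 0x44
mode:1 @ bit 7 → (0x44>>7)&0x1 = 0x0
tag:1 @ bit 6 → (0x44>>6)&0x1 = 0x1
addr_hi:1 @ bit 5 → (0x44>>5)&0x1 = 0x0
flags:2 @ bit 3 → (0x44>>3)&0x3 = 0x0
ver:2 @ bit 1 → (0x44>>1)&0x3 = 0x2  ←
lvl:1 @ bit 0 → (0x44>>0)&0x1 = 0x0
ver signed 2b, MSB=1: 2 - 4 = -2

-2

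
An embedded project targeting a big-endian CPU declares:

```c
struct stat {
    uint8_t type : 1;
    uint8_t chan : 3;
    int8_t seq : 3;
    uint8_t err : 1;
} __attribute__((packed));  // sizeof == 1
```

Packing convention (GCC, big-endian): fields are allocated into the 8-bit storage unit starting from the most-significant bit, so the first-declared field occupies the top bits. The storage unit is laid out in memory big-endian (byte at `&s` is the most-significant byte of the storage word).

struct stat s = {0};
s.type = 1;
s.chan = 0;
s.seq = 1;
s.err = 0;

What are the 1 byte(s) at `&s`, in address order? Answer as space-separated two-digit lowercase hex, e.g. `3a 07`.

82

type (1b) val=1 bits=0x1 at bit 7: 0x80
chan (3b) val=0 bits=0x0 at bit 4: 0x80
seq (3b) val=1 bits=0x1 at bit 1: 0x82
err (1b) val=0 bits=0x0 at bit 0: 0x82
word = 0x82 → big-endian bytes:
  [0]=0x82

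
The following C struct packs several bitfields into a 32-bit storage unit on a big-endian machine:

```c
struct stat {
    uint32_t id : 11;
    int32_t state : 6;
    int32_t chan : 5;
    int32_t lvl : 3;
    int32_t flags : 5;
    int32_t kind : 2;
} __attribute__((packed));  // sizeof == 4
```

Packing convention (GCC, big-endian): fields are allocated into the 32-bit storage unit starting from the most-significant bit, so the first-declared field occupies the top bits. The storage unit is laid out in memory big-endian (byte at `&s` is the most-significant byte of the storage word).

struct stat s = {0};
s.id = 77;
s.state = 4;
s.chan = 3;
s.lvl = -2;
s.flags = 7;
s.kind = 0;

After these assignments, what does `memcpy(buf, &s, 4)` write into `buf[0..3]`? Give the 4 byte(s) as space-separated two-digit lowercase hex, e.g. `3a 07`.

09 a2 0f 1c

[21+:11] id=77 & 0x7ff = 0x4d; word=0x09a00000
[15+:6] state=4 & 0x3f = 0x4; word=0x09a20000
[10+:5] chan=3 & 0x1f = 0x3; word=0x09a20c00
[7+:3] lvl=-2 & 0x7 = 0x6; word=0x09a20f00
[2+:5] flags=7 & 0x1f = 0x7; word=0x09a20f1c
[0+:2] kind=0 & 0x3 = 0x0; word=0x09a20f1c
word = 0x09a20f1c → big-endian bytes:
  [0]=0x09  [1]=0xa2  [2]=0x0f  [3]=0x1c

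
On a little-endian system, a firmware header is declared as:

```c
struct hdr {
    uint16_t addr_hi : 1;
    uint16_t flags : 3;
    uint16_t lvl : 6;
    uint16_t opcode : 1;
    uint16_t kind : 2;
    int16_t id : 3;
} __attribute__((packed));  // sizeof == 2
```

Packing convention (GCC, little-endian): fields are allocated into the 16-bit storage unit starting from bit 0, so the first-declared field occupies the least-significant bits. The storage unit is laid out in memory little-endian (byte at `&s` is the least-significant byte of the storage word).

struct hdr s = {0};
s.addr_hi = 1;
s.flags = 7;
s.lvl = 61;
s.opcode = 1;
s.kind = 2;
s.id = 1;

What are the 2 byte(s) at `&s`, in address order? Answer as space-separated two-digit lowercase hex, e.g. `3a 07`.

df 37

addr_hi:1 = 1 → 0x1 << 0 → word 0x0001
flags:3 = 7 → 0x7 << 1 → word 0x000f
lvl:6 = 61 → 0x3d << 4 → word 0x03df
opcode:1 = 1 → 0x1 << 10 → word 0x07df
kind:2 = 2 → 0x2 << 11 → word 0x17df
id:3 = 1 → 0x1 << 13 → word 0x37df
word = 0x37df → little-endian bytes:
  [0]=0xdf  [1]=0x37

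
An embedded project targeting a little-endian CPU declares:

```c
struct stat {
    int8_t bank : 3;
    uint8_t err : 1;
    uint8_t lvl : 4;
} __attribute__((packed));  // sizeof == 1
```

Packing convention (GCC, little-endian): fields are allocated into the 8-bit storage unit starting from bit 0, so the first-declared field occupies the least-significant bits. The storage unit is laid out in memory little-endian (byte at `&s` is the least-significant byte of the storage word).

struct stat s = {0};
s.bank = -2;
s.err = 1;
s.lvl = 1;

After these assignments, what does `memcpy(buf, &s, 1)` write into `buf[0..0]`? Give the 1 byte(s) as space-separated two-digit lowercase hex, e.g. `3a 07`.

1e

bank (3b) val=-2 bits=0x6 at bit 0: 0x06
err (1b) val=1 bits=0x1 at bit 3: 0x0e
lvl (4b) val=1 bits=0x1 at bit 4: 0x1e
word = 0x1e → little-endian bytes:
  [0]=0x1e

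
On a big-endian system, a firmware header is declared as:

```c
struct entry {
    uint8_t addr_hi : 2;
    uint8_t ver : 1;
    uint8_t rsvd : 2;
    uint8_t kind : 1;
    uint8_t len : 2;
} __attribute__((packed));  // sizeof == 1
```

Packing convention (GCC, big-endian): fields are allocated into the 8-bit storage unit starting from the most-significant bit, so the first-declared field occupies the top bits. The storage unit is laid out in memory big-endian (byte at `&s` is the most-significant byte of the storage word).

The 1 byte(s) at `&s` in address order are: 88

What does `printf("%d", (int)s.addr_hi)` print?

2

[0]=0x88 (big-endian) → word 0x88
addr_hi:2 @ bit 6 → (0x88>>6)&0x3 = 0x2  ←
ver:1 @ bit 5 → (0x88>>5)&0x1 = 0x0
rsvd:2 @ bit 3 → (0x88>>3)&0x3 = 0x1
kind:1 @ bit 2 → (0x88>>2)&0x1 = 0x0
len:2 @ bit 0 → (0x88>>0)&0x3 = 0x0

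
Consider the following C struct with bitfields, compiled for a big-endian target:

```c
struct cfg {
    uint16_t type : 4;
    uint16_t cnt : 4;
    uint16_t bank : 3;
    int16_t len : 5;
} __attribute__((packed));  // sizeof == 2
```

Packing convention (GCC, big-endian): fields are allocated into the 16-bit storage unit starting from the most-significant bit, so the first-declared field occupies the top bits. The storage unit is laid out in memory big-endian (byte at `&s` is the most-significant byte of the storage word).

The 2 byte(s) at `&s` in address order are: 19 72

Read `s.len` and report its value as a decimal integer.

-14

[0]=0x19 [1]=0x72 (big-endian) → word 0x1972
type:4 @ bit 12 → (0x1972>>12)&0xf = 0x1
cnt:4 @ bit 8 → (0x1972>>8)&0xf = 0x9
bank:3 @ bit 5 → (0x1972>>5)&0x7 = 0x3
len:5 @ bit 0 → (0x1972>>0)&0x1f = 0x12  ←
len signed 5b, MSB=1: 18 - 32 = -14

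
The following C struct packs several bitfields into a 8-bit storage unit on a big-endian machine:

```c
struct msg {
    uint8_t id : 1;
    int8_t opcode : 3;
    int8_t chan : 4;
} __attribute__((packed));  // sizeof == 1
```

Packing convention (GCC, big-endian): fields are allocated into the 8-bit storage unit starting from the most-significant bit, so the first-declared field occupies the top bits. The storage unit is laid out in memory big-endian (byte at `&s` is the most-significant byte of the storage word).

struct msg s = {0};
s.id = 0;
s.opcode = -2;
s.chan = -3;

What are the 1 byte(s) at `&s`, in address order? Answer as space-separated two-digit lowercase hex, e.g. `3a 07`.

id (1b) val=0 bits=0x0 at bit 7: 0x00
opcode (3b) val=-2 bits=0x6 at bit 4: 0x60
chan (4b) val=-3 bits=0xd at bit 0: 0x6d
word = 0x6d → big-endian bytes:
  [0]=0x6d

6d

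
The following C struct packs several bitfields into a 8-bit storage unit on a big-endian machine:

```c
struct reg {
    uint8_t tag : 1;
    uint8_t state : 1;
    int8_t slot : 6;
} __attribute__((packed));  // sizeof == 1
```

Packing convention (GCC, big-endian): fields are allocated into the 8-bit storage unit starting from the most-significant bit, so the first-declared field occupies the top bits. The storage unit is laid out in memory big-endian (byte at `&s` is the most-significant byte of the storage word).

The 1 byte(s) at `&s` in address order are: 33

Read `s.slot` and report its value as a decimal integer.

-13

[0]=0x33 (big-endian) → word 0x33
tag:1 @ bit 7 → (0x33>>7)&0x1 = 0x0
state:1 @ bit 6 → (0x33>>6)&0x1 = 0x0
slot:6 @ bit 0 → (0x33>>0)&0x3f = 0x33  ←
slot signed 6b, MSB=1: 51 - 64 = -13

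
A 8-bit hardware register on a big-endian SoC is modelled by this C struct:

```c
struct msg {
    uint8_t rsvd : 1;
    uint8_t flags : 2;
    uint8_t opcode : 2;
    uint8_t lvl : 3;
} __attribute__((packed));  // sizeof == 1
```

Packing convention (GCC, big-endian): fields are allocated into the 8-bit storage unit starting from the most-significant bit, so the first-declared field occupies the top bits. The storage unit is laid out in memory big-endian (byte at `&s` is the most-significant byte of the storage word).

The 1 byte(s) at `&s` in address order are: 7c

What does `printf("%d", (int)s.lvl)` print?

4

[0]=0x7c (big-endian) → word 0x7c
rsvd:1 @ bit 7 → (0x7c>>7)&0x1 = 0x0
flags:2 @ bit 5 → (0x7c>>5)&0x3 = 0x3
opcode:2 @ bit 3 → (0x7c>>3)&0x3 = 0x3
lvl:3 @ bit 0 → (0x7c>>0)&0x7 = 0x4  ←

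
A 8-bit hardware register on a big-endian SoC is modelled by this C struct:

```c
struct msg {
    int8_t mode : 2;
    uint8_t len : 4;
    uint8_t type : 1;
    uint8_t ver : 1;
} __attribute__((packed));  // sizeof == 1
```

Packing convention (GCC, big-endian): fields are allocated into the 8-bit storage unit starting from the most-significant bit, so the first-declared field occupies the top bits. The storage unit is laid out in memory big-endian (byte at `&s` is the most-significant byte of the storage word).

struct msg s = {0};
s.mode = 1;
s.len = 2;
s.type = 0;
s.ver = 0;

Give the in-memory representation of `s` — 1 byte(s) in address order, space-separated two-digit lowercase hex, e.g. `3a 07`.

mode (2b) val=1 bits=0x1 at bit 6: 0x40
len (4b) val=2 bits=0x2 at bit 2: 0x48
type (1b) val=0 bits=0x0 at bit 1: 0x48
ver (1b) val=0 bits=0x0 at bit 0: 0x48
word = 0x48 → big-endian bytes:
  [0]=0x48

48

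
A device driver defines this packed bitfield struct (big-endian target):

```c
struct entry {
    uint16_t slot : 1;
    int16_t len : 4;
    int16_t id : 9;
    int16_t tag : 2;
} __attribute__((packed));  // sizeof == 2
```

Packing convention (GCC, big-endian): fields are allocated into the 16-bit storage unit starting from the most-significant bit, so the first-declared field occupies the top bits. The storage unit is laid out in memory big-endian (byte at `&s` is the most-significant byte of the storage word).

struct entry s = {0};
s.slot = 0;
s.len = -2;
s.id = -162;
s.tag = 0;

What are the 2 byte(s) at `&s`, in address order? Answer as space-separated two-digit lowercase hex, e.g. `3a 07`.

75 78

slot (1b) val=0 bits=0x0 at bit 15: 0x0000
len (4b) val=-2 bits=0xe at bit 11: 0x7000
id (9b) val=-162 bits=0x15e at bit 2: 0x7578
tag (2b) val=0 bits=0x0 at bit 0: 0x7578
word = 0x7578 → big-endian bytes:
  [0]=0x75  [1]=0x78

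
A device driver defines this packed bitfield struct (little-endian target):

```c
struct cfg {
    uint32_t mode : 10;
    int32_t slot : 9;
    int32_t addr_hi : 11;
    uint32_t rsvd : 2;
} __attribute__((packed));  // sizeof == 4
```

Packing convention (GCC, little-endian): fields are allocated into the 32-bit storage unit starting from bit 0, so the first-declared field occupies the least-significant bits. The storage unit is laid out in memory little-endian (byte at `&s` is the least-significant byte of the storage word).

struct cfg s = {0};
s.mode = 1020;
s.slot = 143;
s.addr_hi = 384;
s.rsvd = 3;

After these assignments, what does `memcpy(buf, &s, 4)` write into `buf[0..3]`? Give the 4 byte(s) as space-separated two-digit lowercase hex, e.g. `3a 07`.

fc 3f 02 cc

mode:10 = 1020 → 0x3fc << 0 → word 0x000003fc
slot:9 = 143 → 0x8f << 10 → word 0x00023ffc
addr_hi:11 = 384 → 0x180 << 19 → word 0x0c023ffc
rsvd:2 = 3 → 0x3 << 30 → word 0xcc023ffc
word = 0xcc023ffc → little-endian bytes:
  [0]=0xfc  [1]=0x3f  [2]=0x02  [3]=0xcc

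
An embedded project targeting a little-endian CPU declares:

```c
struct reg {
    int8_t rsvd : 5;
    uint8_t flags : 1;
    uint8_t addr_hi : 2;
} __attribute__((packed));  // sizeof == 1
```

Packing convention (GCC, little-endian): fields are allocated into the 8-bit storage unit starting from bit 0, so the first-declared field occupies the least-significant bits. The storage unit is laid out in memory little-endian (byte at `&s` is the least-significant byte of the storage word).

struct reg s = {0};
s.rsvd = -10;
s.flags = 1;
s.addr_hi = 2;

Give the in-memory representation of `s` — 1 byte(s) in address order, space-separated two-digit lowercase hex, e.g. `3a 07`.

b6

rsvd (5b) val=-10 bits=0x16 at bit 0: 0x16
flags (1b) val=1 bits=0x1 at bit 5: 0x36
addr_hi (2b) val=2 bits=0x2 at bit 6: 0xb6
word = 0xb6 → little-endian bytes:
  [0]=0xb6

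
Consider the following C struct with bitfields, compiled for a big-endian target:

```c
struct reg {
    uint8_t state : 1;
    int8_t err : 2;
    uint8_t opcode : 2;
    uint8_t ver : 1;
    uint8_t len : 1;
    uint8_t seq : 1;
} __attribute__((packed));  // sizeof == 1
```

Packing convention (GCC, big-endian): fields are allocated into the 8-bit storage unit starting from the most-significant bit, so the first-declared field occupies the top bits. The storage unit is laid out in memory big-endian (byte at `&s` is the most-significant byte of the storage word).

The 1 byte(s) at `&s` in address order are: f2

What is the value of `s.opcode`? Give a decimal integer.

[0]=0xf2 (big-endian) → word 0xf2
state:1 @ bit 7 → (0xf2>>7)&0x1 = 0x1
err:2 @ bit 5 → (0xf2>>5)&0x3 = 0x3
opcode:2 @ bit 3 → (0xf2>>3)&0x3 = 0x2  ←
ver:1 @ bit 2 → (0xf2>>2)&0x1 = 0x0
len:1 @ bit 1 → (0xf2>>1)&0x1 = 0x1
seq:1 @ bit 0 → (0xf2>>0)&0x1 = 0x0

2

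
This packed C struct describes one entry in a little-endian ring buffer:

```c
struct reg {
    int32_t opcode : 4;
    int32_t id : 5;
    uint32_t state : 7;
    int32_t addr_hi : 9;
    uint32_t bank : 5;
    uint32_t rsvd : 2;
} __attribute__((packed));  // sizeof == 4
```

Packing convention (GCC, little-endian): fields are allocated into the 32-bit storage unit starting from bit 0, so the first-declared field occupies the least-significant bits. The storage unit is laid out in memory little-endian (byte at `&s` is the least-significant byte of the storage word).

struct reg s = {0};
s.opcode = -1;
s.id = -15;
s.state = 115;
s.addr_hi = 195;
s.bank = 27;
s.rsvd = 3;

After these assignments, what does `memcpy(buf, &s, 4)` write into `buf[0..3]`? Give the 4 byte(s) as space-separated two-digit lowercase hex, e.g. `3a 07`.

1f e7 c3 f6

opcode (4b) val=-1 bits=0xf at bit 0: 0x0000000f
id (5b) val=-15 bits=0x11 at bit 4: 0x0000011f
state (7b) val=115 bits=0x73 at bit 9: 0x0000e71f
addr_hi (9b) val=195 bits=0xc3 at bit 16: 0x00c3e71f
bank (5b) val=27 bits=0x1b at bit 25: 0x36c3e71f
rsvd (2b) val=3 bits=0x3 at bit 30: 0xf6c3e71f
word = 0xf6c3e71f → little-endian bytes:
  [0]=0x1f  [1]=0xe7  [2]=0xc3  [3]=0xf6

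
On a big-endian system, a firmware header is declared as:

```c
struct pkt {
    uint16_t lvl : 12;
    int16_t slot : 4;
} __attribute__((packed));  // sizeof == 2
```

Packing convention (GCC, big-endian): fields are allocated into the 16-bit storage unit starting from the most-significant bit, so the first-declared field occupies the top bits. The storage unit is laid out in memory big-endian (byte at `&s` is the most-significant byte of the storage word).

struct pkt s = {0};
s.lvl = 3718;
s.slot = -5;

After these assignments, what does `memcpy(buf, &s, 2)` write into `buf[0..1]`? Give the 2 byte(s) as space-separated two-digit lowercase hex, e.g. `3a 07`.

lvl:12 = 3718 → 0xe86 << 4 → word 0xe860
slot:4 = -5 → 0xb << 0 → word 0xe86b
word = 0xe86b → big-endian bytes:
  [0]=0xe8  [1]=0x6b

e8 6b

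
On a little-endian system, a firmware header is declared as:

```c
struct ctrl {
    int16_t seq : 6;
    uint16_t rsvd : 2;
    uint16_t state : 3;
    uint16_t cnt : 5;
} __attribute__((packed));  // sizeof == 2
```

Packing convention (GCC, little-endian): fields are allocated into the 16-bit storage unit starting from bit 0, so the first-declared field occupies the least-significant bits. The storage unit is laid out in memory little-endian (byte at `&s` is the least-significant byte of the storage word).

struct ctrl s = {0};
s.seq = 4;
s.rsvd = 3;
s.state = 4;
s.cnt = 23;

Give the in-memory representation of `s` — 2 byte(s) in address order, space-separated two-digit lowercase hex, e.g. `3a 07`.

[0+:6] seq=4 & 0x3f = 0x4; word=0x0004
[6+:2] rsvd=3 & 0x3 = 0x3; word=0x00c4
[8+:3] state=4 & 0x7 = 0x4; word=0x04c4
[11+:5] cnt=23 & 0x1f = 0x17; word=0xbcc4
word = 0xbcc4 → little-endian bytes:
  [0]=0xc4  [1]=0xbc

c4 bc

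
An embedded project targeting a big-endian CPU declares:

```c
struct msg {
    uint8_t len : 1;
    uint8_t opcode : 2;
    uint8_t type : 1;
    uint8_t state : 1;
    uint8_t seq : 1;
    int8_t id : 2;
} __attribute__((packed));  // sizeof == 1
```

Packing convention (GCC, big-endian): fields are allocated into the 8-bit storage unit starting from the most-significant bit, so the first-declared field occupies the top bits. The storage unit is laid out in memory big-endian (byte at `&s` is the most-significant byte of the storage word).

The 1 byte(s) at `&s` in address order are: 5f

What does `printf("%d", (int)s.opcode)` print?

[0]=0x5f (big-endian) → word 0x5f
len:1 @ bit 7 → (0x5f>>7)&0x1 = 0x0
opcode:2 @ bit 5 → (0x5f>>5)&0x3 = 0x2  ←
type:1 @ bit 4 → (0x5f>>4)&0x1 = 0x1
state:1 @ bit 3 → (0x5f>>3)&0x1 = 0x1
seq:1 @ bit 2 → (0x5f>>2)&0x1 = 0x1
id:2 @ bit 0 → (0x5f>>0)&0x3 = 0x3

2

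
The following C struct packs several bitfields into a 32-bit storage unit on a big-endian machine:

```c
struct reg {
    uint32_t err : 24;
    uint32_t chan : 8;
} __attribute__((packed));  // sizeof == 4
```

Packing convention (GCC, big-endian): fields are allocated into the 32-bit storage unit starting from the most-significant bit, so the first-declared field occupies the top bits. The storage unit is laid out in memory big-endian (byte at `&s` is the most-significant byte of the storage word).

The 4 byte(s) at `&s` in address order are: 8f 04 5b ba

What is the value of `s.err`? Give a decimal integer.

[0]=0x8f [1]=0x04 [2]=0x5b [3]=0xba (big-endian) → word 0x8f045bba
err [8+:24] = (word>>8) & 0xffffff = 9372763  ←
chan [0+:8] = (word>>0) & 0xff = 186

9372763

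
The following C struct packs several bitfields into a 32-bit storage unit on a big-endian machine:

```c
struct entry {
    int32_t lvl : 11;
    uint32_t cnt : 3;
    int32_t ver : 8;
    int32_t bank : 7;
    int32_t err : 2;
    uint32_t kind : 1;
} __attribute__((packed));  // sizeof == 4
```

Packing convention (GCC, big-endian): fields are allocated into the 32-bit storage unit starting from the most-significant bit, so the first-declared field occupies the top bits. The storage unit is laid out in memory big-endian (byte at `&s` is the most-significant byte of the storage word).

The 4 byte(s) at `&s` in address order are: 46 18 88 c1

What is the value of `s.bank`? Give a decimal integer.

[0]=0x46 [1]=0x18 [2]=0x88 [3]=0xc1 (big-endian) → word 0x461888c1
lvl [21+:11] = (word>>21) & 0x7ff = 560
cnt [18+:3] = (word>>18) & 0x7 = 6
ver [10+:8] = (word>>10) & 0xff = 34
bank [3+:7] = (word>>3) & 0x7f = 24  ←
err [1+:2] = (word>>1) & 0x3 = 0
kind [0+:1] = (word>>0) & 0x1 = 1
bank signed 7b, MSB=0: value = 24

24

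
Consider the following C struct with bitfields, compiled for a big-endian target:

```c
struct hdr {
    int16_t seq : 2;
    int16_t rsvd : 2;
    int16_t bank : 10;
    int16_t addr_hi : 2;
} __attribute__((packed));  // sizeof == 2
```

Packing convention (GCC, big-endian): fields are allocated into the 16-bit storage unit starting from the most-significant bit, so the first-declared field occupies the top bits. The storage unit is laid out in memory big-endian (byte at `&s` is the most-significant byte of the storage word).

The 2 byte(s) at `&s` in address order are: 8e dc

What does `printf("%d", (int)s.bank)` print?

[0]=0x8e [1]=0xdc (big-endian) → word 0x8edc
seq:2 @ bit 14 → (0x8edc>>14)&0x3 = 0x2
rsvd:2 @ bit 12 → (0x8edc>>12)&0x3 = 0x0
bank:10 @ bit 2 → (0x8edc>>2)&0x3ff = 0x3b7  ←
addr_hi:2 @ bit 0 → (0x8edc>>0)&0x3 = 0x0
bank signed 10b, MSB=1: 951 - 1024 = -73

-73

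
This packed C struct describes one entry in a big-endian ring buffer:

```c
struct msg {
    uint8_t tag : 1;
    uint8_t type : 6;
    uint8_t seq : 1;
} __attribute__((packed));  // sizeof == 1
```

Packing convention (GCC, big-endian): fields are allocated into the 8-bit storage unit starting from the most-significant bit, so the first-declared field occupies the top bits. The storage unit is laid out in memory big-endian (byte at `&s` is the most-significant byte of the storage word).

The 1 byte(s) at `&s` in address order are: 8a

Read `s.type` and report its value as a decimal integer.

[0]=0x8a (big-endian) → word 0x8a
tag [7+:1] = (word>>7) & 0x1 = 1
type [1+:6] = (word>>1) & 0x3f = 5  ←
seq [0+:1] = (word>>0) & 0x1 = 0

5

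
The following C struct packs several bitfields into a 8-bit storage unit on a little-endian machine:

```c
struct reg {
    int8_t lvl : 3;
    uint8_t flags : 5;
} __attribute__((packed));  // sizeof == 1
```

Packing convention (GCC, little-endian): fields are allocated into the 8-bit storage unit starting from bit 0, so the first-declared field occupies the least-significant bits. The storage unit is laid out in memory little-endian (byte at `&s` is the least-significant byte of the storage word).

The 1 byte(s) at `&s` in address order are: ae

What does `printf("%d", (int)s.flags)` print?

21

[0]=0xae (little-endian) → word 0xae
lvl [0+:3] = (word>>0) & 0x7 = 6
flags [3+:5] = (word>>3) & 0x1f = 21  ←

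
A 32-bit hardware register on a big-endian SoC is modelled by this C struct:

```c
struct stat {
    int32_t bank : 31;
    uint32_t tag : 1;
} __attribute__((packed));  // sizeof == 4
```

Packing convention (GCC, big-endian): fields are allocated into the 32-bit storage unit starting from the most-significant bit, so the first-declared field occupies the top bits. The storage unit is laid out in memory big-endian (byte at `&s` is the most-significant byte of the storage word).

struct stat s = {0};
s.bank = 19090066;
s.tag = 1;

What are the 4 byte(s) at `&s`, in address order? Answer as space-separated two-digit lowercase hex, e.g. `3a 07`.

02 46 95 25

[1+:31] bank=19090066 & 0x7fffffff = 0x1234a92; word=0x02469524
[0+:1] tag=1 & 0x1 = 0x1; word=0x02469525
word = 0x02469525 → big-endian bytes:
  [0]=0x02  [1]=0x46  [2]=0x95  [3]=0x25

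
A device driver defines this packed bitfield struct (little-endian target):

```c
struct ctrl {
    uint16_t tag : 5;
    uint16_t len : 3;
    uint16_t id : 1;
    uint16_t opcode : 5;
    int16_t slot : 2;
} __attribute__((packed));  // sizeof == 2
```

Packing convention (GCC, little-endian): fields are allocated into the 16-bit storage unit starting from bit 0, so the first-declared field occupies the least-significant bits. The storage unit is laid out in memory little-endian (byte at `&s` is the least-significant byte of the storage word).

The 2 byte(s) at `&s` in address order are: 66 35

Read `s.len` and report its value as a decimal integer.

3

[0]=0x66 [1]=0x35 (little-endian) → word 0x3566
tag:5 @ bit 0 → (0x3566>>0)&0x1f = 0x6
len:3 @ bit 5 → (0x3566>>5)&0x7 = 0x3  ←
id:1 @ bit 8 → (0x3566>>8)&0x1 = 0x1
opcode:5 @ bit 9 → (0x3566>>9)&0x1f = 0x1a
slot:2 @ bit 14 → (0x3566>>14)&0x3 = 0x0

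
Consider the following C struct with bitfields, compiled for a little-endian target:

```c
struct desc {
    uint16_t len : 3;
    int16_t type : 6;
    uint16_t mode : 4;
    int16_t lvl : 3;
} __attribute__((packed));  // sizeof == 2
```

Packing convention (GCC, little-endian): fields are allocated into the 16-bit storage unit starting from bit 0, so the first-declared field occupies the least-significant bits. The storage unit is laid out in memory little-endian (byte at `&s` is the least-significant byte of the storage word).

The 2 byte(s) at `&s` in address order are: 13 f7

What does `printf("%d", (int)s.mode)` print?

[0]=0x13 [1]=0xf7 (little-endian) → word 0xf713
len [0+:3] = (word>>0) & 0x7 = 3
type [3+:6] = (word>>3) & 0x3f = 34
mode [9+:4] = (word>>9) & 0xf = 11  ←
lvl [13+:3] = (word>>13) & 0x7 = 7

11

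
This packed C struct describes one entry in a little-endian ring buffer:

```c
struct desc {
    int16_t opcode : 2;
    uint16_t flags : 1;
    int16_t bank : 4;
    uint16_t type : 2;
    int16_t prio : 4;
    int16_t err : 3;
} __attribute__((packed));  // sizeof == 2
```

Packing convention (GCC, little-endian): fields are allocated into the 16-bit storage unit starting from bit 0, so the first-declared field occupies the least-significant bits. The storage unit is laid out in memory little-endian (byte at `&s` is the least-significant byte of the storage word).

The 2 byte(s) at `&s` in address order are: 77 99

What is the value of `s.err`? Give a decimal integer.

-4

[0]=0x77 [1]=0x99 (little-endian) → word 0x9977
opcode [0+:2] = (word>>0) & 0x3 = 3
flags [2+:1] = (word>>2) & 0x1 = 1
bank [3+:4] = (word>>3) & 0xf = 14
type [7+:2] = (word>>7) & 0x3 = 2
prio [9+:4] = (word>>9) & 0xf = 12
err [13+:3] = (word>>13) & 0x7 = 4  ←
err signed 3b, MSB=1: 4 - 8 = -4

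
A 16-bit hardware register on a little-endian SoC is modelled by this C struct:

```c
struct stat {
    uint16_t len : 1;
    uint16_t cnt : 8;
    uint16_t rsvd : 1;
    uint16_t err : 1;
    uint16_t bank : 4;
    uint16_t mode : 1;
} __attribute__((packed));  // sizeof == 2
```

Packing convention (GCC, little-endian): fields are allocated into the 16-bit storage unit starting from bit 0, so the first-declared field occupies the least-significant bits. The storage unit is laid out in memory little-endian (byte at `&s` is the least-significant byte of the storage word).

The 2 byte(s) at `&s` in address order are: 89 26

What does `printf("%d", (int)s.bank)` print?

4

[0]=0x89 [1]=0x26 (little-endian) → word 0x2689
len:1 @ bit 0 → (0x2689>>0)&0x1 = 0x1
cnt:8 @ bit 1 → (0x2689>>1)&0xff = 0x44
rsvd:1 @ bit 9 → (0x2689>>9)&0x1 = 0x1
err:1 @ bit 10 → (0x2689>>10)&0x1 = 0x1
bank:4 @ bit 11 → (0x2689>>11)&0xf = 0x4  ←
mode:1 @ bit 15 → (0x2689>>15)&0x1 = 0x0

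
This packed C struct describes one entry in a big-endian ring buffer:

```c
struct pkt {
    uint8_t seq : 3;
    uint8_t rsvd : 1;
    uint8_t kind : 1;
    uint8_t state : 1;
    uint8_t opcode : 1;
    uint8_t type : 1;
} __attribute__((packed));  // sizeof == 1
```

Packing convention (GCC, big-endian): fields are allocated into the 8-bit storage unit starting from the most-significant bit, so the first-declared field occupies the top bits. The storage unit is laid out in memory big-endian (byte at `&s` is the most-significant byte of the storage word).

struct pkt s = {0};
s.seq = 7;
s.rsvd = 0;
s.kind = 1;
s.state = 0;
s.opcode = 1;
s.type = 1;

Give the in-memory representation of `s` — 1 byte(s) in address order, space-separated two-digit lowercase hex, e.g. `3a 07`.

eb

seq:3 = 7 → 0x7 << 5 → word 0xe0
rsvd:1 = 0 → 0x0 << 4 → word 0xe0
kind:1 = 1 → 0x1 << 3 → word 0xe8
state:1 = 0 → 0x0 << 2 → word 0xe8
opcode:1 = 1 → 0x1 << 1 → word 0xea
type:1 = 1 → 0x1 << 0 → word 0xeb
word = 0xeb → big-endian bytes:
  [0]=0xeb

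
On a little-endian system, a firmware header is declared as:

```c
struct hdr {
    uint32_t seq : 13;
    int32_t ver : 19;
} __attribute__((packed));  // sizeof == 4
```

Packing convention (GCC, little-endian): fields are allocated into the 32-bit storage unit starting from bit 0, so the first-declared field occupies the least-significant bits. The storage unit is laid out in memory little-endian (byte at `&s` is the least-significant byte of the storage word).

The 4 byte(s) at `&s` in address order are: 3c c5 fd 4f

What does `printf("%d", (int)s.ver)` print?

[0]=0x3c [1]=0xc5 [2]=0xfd [3]=0x4f (little-endian) → word 0x4ffdc53c
seq:13 @ bit 0 → (0x4ffdc53c>>0)&0x1fff = 0x53c
ver:19 @ bit 13 → (0x4ffdc53c>>13)&0x7ffff = 0x27fee  ←
ver signed 19b, MSB=0: value = 163822

163822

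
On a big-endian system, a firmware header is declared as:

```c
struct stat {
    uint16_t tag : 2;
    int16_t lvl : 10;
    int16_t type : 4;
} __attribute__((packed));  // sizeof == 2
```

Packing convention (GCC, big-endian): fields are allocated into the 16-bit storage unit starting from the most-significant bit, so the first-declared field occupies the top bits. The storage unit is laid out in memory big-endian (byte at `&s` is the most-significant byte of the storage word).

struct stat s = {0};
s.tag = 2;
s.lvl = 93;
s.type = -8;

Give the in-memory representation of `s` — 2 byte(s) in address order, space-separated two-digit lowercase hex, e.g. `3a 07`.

tag (2b) val=2 bits=0x2 at bit 14: 0x8000
lvl (10b) val=93 bits=0x5d at bit 4: 0x85d0
type (4b) val=-8 bits=0x8 at bit 0: 0x85d8
word = 0x85d8 → big-endian bytes:
  [0]=0x85  [1]=0xd8

85 d8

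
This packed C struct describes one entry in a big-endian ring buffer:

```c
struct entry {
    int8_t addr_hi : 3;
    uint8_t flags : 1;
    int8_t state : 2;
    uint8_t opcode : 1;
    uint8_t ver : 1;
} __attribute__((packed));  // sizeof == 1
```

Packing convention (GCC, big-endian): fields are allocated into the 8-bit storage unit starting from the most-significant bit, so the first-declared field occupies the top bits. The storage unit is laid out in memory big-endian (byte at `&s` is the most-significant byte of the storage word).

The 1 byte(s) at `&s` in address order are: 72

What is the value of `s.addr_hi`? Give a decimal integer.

[0]=0x72 (big-endian) → word 0x72
addr_hi:3 @ bit 5 → (0x72>>5)&0x7 = 0x3  ←
flags:1 @ bit 4 → (0x72>>4)&0x1 = 0x1
state:2 @ bit 2 → (0x72>>2)&0x3 = 0x0
opcode:1 @ bit 1 → (0x72>>1)&0x1 = 0x1
ver:1 @ bit 0 → (0x72>>0)&0x1 = 0x0
addr_hi signed 3b, MSB=0: value = 3

3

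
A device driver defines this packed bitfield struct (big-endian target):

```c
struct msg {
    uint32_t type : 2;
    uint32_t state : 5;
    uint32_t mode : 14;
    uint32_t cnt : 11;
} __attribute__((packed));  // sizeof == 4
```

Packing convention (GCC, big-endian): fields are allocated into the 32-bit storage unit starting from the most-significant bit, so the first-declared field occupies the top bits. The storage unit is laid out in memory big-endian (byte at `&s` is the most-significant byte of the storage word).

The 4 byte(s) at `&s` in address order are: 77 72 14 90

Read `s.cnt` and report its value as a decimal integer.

[0]=0x77 [1]=0x72 [2]=0x14 [3]=0x90 (big-endian) → word 0x77721490
type [30+:2] = (word>>30) & 0x3 = 1
state [25+:5] = (word>>25) & 0x1f = 27
mode [11+:14] = (word>>11) & 0x3fff = 11842
cnt [0+:11] = (word>>0) & 0x7ff = 1168  ←

1168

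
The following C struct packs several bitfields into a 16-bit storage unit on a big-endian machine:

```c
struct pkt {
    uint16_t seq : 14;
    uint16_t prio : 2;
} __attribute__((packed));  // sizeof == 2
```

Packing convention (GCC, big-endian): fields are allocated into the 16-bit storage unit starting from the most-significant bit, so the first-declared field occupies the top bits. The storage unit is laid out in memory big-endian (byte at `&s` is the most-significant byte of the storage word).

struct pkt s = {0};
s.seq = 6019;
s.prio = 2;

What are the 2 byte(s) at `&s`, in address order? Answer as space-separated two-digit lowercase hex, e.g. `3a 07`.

[2+:14] seq=6019 & 0x3fff = 0x1783; word=0x5e0c
[0+:2] prio=2 & 0x3 = 0x2; word=0x5e0e
word = 0x5e0e → big-endian bytes:
  [0]=0x5e  [1]=0x0e

5e 0e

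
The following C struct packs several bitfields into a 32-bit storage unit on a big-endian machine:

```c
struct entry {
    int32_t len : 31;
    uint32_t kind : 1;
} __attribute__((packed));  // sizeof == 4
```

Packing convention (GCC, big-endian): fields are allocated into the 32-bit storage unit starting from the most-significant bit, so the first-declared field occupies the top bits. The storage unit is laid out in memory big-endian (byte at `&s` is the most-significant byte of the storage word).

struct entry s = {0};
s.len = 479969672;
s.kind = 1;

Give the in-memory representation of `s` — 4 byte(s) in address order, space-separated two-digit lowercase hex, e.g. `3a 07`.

[1+:31] len=479969672 & 0x7fffffff = 0x1c9bc188; word=0x39378310
[0+:1] kind=1 & 0x1 = 0x1; word=0x39378311
word = 0x39378311 → big-endian bytes:
  [0]=0x39  [1]=0x37  [2]=0x83  [3]=0x11

39 37 83 11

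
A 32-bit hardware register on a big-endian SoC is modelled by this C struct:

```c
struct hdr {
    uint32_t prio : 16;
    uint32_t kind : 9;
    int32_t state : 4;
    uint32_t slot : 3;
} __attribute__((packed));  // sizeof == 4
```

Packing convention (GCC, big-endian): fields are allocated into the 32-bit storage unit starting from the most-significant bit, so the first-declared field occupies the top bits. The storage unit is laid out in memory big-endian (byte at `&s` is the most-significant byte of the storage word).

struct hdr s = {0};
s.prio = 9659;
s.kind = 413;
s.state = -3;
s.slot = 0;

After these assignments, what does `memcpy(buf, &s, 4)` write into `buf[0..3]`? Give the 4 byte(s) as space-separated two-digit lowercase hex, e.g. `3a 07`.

prio (16b) val=9659 bits=0x25bb at bit 16: 0x25bb0000
kind (9b) val=413 bits=0x19d at bit 7: 0x25bbce80
state (4b) val=-3 bits=0xd at bit 3: 0x25bbcee8
slot (3b) val=0 bits=0x0 at bit 0: 0x25bbcee8
word = 0x25bbcee8 → big-endian bytes:
  [0]=0x25  [1]=0xbb  [2]=0xce  [3]=0xe8

25 bb ce e8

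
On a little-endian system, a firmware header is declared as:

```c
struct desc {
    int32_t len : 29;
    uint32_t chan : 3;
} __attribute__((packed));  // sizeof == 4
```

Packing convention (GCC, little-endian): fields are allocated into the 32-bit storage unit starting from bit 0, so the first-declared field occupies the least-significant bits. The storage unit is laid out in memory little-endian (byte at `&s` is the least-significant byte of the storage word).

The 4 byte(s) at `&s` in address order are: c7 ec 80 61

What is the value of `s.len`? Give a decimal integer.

[0]=0xc7 [1]=0xec [2]=0x80 [3]=0x61 (little-endian) → word 0x6180ecc7
len:29 @ bit 0 → (0x6180ecc7>>0)&0x1fffffff = 0x180ecc7  ←
chan:3 @ bit 29 → (0x6180ecc7>>29)&0x7 = 0x3
len signed 29b, MSB=0: value = 25226439

25226439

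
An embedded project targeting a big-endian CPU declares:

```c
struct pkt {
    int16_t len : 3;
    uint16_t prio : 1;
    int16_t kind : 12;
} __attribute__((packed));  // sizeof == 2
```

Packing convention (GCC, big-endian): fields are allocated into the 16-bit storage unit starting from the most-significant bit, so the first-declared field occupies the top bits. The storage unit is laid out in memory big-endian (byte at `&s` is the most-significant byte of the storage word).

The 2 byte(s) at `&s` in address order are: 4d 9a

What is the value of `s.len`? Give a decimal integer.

[0]=0x4d [1]=0x9a (big-endian) → word 0x4d9a
len [13+:3] = (word>>13) & 0x7 = 2  ←
prio [12+:1] = (word>>12) & 0x1 = 0
kind [0+:12] = (word>>0) & 0xfff = 3482
len signed 3b, MSB=0: value = 2

2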